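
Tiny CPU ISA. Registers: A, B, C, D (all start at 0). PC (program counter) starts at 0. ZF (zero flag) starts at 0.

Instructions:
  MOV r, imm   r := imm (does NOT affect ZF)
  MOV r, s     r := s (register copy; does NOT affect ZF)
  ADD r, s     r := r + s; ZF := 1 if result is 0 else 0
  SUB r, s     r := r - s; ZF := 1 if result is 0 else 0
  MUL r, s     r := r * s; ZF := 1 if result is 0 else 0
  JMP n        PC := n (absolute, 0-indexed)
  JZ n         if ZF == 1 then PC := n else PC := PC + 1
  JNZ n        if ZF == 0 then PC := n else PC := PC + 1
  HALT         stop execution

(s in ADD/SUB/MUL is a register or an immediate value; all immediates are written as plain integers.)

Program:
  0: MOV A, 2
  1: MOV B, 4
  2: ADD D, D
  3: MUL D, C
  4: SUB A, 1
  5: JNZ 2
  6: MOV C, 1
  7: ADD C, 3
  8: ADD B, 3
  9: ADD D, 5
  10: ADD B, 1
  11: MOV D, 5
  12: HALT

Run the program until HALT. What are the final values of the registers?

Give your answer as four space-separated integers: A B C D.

Step 1: PC=0 exec 'MOV A, 2'. After: A=2 B=0 C=0 D=0 ZF=0 PC=1
Step 2: PC=1 exec 'MOV B, 4'. After: A=2 B=4 C=0 D=0 ZF=0 PC=2
Step 3: PC=2 exec 'ADD D, D'. After: A=2 B=4 C=0 D=0 ZF=1 PC=3
Step 4: PC=3 exec 'MUL D, C'. After: A=2 B=4 C=0 D=0 ZF=1 PC=4
Step 5: PC=4 exec 'SUB A, 1'. After: A=1 B=4 C=0 D=0 ZF=0 PC=5
Step 6: PC=5 exec 'JNZ 2'. After: A=1 B=4 C=0 D=0 ZF=0 PC=2
Step 7: PC=2 exec 'ADD D, D'. After: A=1 B=4 C=0 D=0 ZF=1 PC=3
Step 8: PC=3 exec 'MUL D, C'. After: A=1 B=4 C=0 D=0 ZF=1 PC=4
Step 9: PC=4 exec 'SUB A, 1'. After: A=0 B=4 C=0 D=0 ZF=1 PC=5
Step 10: PC=5 exec 'JNZ 2'. After: A=0 B=4 C=0 D=0 ZF=1 PC=6
Step 11: PC=6 exec 'MOV C, 1'. After: A=0 B=4 C=1 D=0 ZF=1 PC=7
Step 12: PC=7 exec 'ADD C, 3'. After: A=0 B=4 C=4 D=0 ZF=0 PC=8
Step 13: PC=8 exec 'ADD B, 3'. After: A=0 B=7 C=4 D=0 ZF=0 PC=9
Step 14: PC=9 exec 'ADD D, 5'. After: A=0 B=7 C=4 D=5 ZF=0 PC=10
Step 15: PC=10 exec 'ADD B, 1'. After: A=0 B=8 C=4 D=5 ZF=0 PC=11
Step 16: PC=11 exec 'MOV D, 5'. After: A=0 B=8 C=4 D=5 ZF=0 PC=12
Step 17: PC=12 exec 'HALT'. After: A=0 B=8 C=4 D=5 ZF=0 PC=12 HALTED

Answer: 0 8 4 5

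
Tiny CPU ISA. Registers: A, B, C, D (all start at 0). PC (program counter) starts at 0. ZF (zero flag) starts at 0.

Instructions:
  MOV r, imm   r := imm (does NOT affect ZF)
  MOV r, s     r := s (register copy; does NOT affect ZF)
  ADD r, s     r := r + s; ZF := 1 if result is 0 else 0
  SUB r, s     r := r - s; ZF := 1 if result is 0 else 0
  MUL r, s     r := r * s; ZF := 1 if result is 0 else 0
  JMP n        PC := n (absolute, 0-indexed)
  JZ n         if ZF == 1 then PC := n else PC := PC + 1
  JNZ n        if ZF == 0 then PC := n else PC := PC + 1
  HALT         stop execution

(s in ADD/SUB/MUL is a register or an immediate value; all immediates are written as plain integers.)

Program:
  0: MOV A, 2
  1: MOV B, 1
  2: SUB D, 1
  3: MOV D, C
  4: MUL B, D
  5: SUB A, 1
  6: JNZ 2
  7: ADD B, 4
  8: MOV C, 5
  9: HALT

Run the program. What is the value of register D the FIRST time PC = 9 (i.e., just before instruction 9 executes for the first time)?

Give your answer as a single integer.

Step 1: PC=0 exec 'MOV A, 2'. After: A=2 B=0 C=0 D=0 ZF=0 PC=1
Step 2: PC=1 exec 'MOV B, 1'. After: A=2 B=1 C=0 D=0 ZF=0 PC=2
Step 3: PC=2 exec 'SUB D, 1'. After: A=2 B=1 C=0 D=-1 ZF=0 PC=3
Step 4: PC=3 exec 'MOV D, C'. After: A=2 B=1 C=0 D=0 ZF=0 PC=4
Step 5: PC=4 exec 'MUL B, D'. After: A=2 B=0 C=0 D=0 ZF=1 PC=5
Step 6: PC=5 exec 'SUB A, 1'. After: A=1 B=0 C=0 D=0 ZF=0 PC=6
Step 7: PC=6 exec 'JNZ 2'. After: A=1 B=0 C=0 D=0 ZF=0 PC=2
Step 8: PC=2 exec 'SUB D, 1'. After: A=1 B=0 C=0 D=-1 ZF=0 PC=3
Step 9: PC=3 exec 'MOV D, C'. After: A=1 B=0 C=0 D=0 ZF=0 PC=4
Step 10: PC=4 exec 'MUL B, D'. After: A=1 B=0 C=0 D=0 ZF=1 PC=5
Step 11: PC=5 exec 'SUB A, 1'. After: A=0 B=0 C=0 D=0 ZF=1 PC=6
Step 12: PC=6 exec 'JNZ 2'. After: A=0 B=0 C=0 D=0 ZF=1 PC=7
Step 13: PC=7 exec 'ADD B, 4'. After: A=0 B=4 C=0 D=0 ZF=0 PC=8
Step 14: PC=8 exec 'MOV C, 5'. After: A=0 B=4 C=5 D=0 ZF=0 PC=9
First time PC=9: D=0

0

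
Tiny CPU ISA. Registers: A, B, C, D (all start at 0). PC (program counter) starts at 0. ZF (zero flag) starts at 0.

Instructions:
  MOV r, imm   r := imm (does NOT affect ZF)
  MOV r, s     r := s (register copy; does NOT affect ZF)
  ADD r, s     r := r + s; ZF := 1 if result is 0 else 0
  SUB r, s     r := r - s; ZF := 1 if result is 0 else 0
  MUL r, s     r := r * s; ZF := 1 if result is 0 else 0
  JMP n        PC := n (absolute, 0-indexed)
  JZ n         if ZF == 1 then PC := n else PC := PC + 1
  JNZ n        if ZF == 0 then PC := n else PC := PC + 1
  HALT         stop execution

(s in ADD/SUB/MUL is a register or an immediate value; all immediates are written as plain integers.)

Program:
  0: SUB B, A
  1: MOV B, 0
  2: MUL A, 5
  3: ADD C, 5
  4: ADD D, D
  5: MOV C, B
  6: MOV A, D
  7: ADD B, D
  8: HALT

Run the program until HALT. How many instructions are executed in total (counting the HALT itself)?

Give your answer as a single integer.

Answer: 9

Derivation:
Step 1: PC=0 exec 'SUB B, A'. After: A=0 B=0 C=0 D=0 ZF=1 PC=1
Step 2: PC=1 exec 'MOV B, 0'. After: A=0 B=0 C=0 D=0 ZF=1 PC=2
Step 3: PC=2 exec 'MUL A, 5'. After: A=0 B=0 C=0 D=0 ZF=1 PC=3
Step 4: PC=3 exec 'ADD C, 5'. After: A=0 B=0 C=5 D=0 ZF=0 PC=4
Step 5: PC=4 exec 'ADD D, D'. After: A=0 B=0 C=5 D=0 ZF=1 PC=5
Step 6: PC=5 exec 'MOV C, B'. After: A=0 B=0 C=0 D=0 ZF=1 PC=6
Step 7: PC=6 exec 'MOV A, D'. After: A=0 B=0 C=0 D=0 ZF=1 PC=7
Step 8: PC=7 exec 'ADD B, D'. After: A=0 B=0 C=0 D=0 ZF=1 PC=8
Step 9: PC=8 exec 'HALT'. After: A=0 B=0 C=0 D=0 ZF=1 PC=8 HALTED
Total instructions executed: 9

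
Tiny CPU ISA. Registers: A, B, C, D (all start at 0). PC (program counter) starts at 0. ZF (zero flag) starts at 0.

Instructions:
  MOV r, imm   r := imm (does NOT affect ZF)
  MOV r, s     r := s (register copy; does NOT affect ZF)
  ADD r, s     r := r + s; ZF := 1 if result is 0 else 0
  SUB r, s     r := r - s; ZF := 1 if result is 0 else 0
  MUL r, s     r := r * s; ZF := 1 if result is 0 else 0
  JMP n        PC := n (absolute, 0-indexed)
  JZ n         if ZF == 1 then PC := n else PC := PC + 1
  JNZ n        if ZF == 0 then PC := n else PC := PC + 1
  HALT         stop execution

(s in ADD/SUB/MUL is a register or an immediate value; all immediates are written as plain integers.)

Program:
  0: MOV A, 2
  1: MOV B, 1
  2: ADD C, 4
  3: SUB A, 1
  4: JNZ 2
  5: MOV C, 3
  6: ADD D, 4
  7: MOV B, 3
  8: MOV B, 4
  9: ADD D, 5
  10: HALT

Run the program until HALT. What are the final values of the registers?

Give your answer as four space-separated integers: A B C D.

Answer: 0 4 3 9

Derivation:
Step 1: PC=0 exec 'MOV A, 2'. After: A=2 B=0 C=0 D=0 ZF=0 PC=1
Step 2: PC=1 exec 'MOV B, 1'. After: A=2 B=1 C=0 D=0 ZF=0 PC=2
Step 3: PC=2 exec 'ADD C, 4'. After: A=2 B=1 C=4 D=0 ZF=0 PC=3
Step 4: PC=3 exec 'SUB A, 1'. After: A=1 B=1 C=4 D=0 ZF=0 PC=4
Step 5: PC=4 exec 'JNZ 2'. After: A=1 B=1 C=4 D=0 ZF=0 PC=2
Step 6: PC=2 exec 'ADD C, 4'. After: A=1 B=1 C=8 D=0 ZF=0 PC=3
Step 7: PC=3 exec 'SUB A, 1'. After: A=0 B=1 C=8 D=0 ZF=1 PC=4
Step 8: PC=4 exec 'JNZ 2'. After: A=0 B=1 C=8 D=0 ZF=1 PC=5
Step 9: PC=5 exec 'MOV C, 3'. After: A=0 B=1 C=3 D=0 ZF=1 PC=6
Step 10: PC=6 exec 'ADD D, 4'. After: A=0 B=1 C=3 D=4 ZF=0 PC=7
Step 11: PC=7 exec 'MOV B, 3'. After: A=0 B=3 C=3 D=4 ZF=0 PC=8
Step 12: PC=8 exec 'MOV B, 4'. After: A=0 B=4 C=3 D=4 ZF=0 PC=9
Step 13: PC=9 exec 'ADD D, 5'. After: A=0 B=4 C=3 D=9 ZF=0 PC=10
Step 14: PC=10 exec 'HALT'. After: A=0 B=4 C=3 D=9 ZF=0 PC=10 HALTED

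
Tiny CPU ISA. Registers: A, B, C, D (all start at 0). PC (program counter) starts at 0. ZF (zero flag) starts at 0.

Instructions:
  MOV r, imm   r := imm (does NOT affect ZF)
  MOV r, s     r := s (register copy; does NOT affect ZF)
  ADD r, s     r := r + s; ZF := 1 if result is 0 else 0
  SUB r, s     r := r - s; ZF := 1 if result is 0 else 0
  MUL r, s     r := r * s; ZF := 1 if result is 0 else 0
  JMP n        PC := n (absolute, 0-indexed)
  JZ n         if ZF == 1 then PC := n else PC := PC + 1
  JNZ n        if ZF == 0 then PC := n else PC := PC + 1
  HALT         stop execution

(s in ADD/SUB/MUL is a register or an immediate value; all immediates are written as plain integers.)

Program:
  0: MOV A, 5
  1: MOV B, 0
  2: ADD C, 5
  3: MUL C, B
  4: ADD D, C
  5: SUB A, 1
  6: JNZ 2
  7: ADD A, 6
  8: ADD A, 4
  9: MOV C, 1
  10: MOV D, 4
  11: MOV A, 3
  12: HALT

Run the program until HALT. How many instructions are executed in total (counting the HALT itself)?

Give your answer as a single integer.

Step 1: PC=0 exec 'MOV A, 5'. After: A=5 B=0 C=0 D=0 ZF=0 PC=1
Step 2: PC=1 exec 'MOV B, 0'. After: A=5 B=0 C=0 D=0 ZF=0 PC=2
Step 3: PC=2 exec 'ADD C, 5'. After: A=5 B=0 C=5 D=0 ZF=0 PC=3
Step 4: PC=3 exec 'MUL C, B'. After: A=5 B=0 C=0 D=0 ZF=1 PC=4
Step 5: PC=4 exec 'ADD D, C'. After: A=5 B=0 C=0 D=0 ZF=1 PC=5
Step 6: PC=5 exec 'SUB A, 1'. After: A=4 B=0 C=0 D=0 ZF=0 PC=6
Step 7: PC=6 exec 'JNZ 2'. After: A=4 B=0 C=0 D=0 ZF=0 PC=2
Step 8: PC=2 exec 'ADD C, 5'. After: A=4 B=0 C=5 D=0 ZF=0 PC=3
Step 9: PC=3 exec 'MUL C, B'. After: A=4 B=0 C=0 D=0 ZF=1 PC=4
Step 10: PC=4 exec 'ADD D, C'. After: A=4 B=0 C=0 D=0 ZF=1 PC=5
Step 11: PC=5 exec 'SUB A, 1'. After: A=3 B=0 C=0 D=0 ZF=0 PC=6
Step 12: PC=6 exec 'JNZ 2'. After: A=3 B=0 C=0 D=0 ZF=0 PC=2
Step 13: PC=2 exec 'ADD C, 5'. After: A=3 B=0 C=5 D=0 ZF=0 PC=3
Step 14: PC=3 exec 'MUL C, B'. After: A=3 B=0 C=0 D=0 ZF=1 PC=4
Step 15: PC=4 exec 'ADD D, C'. After: A=3 B=0 C=0 D=0 ZF=1 PC=5
Step 16: PC=5 exec 'SUB A, 1'. After: A=2 B=0 C=0 D=0 ZF=0 PC=6
Step 17: PC=6 exec 'JNZ 2'. After: A=2 B=0 C=0 D=0 ZF=0 PC=2
Step 18: PC=2 exec 'ADD C, 5'. After: A=2 B=0 C=5 D=0 ZF=0 PC=3
Step 19: PC=3 exec 'MUL C, B'. After: A=2 B=0 C=0 D=0 ZF=1 PC=4
Step 20: PC=4 exec 'ADD D, C'. After: A=2 B=0 C=0 D=0 ZF=1 PC=5
Step 21: PC=5 exec 'SUB A, 1'. After: A=1 B=0 C=0 D=0 ZF=0 PC=6
Step 22: PC=6 exec 'JNZ 2'. After: A=1 B=0 C=0 D=0 ZF=0 PC=2
Step 23: PC=2 exec 'ADD C, 5'. After: A=1 B=0 C=5 D=0 ZF=0 PC=3
Step 24: PC=3 exec 'MUL C, B'. After: A=1 B=0 C=0 D=0 ZF=1 PC=4
Step 25: PC=4 exec 'ADD D, C'. After: A=1 B=0 C=0 D=0 ZF=1 PC=5
Step 26: PC=5 exec 'SUB A, 1'. After: A=0 B=0 C=0 D=0 ZF=1 PC=6
Step 27: PC=6 exec 'JNZ 2'. After: A=0 B=0 C=0 D=0 ZF=1 PC=7
Step 28: PC=7 exec 'ADD A, 6'. After: A=6 B=0 C=0 D=0 ZF=0 PC=8
Step 29: PC=8 exec 'ADD A, 4'. After: A=10 B=0 C=0 D=0 ZF=0 PC=9
Step 30: PC=9 exec 'MOV C, 1'. After: A=10 B=0 C=1 D=0 ZF=0 PC=10
Step 31: PC=10 exec 'MOV D, 4'. After: A=10 B=0 C=1 D=4 ZF=0 PC=11
Step 32: PC=11 exec 'MOV A, 3'. After: A=3 B=0 C=1 D=4 ZF=0 PC=12
Step 33: PC=12 exec 'HALT'. After: A=3 B=0 C=1 D=4 ZF=0 PC=12 HALTED
Total instructions executed: 33

Answer: 33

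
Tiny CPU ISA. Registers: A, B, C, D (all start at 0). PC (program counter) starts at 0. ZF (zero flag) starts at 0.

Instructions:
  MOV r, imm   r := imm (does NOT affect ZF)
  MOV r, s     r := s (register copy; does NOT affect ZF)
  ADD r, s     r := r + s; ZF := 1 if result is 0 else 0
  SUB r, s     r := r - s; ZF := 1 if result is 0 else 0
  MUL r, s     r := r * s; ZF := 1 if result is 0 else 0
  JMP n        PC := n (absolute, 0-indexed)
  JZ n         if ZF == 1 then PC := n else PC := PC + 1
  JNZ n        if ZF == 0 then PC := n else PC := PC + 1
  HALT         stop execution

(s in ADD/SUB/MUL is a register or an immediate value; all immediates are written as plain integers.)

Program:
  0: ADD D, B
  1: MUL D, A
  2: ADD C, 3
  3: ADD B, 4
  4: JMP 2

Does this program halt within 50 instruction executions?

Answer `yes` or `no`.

Step 1: PC=0 exec 'ADD D, B'. After: A=0 B=0 C=0 D=0 ZF=1 PC=1
Step 2: PC=1 exec 'MUL D, A'. After: A=0 B=0 C=0 D=0 ZF=1 PC=2
Step 3: PC=2 exec 'ADD C, 3'. After: A=0 B=0 C=3 D=0 ZF=0 PC=3
Step 4: PC=3 exec 'ADD B, 4'. After: A=0 B=4 C=3 D=0 ZF=0 PC=4
Step 5: PC=4 exec 'JMP 2'. After: A=0 B=4 C=3 D=0 ZF=0 PC=2
Step 6: PC=2 exec 'ADD C, 3'. After: A=0 B=4 C=6 D=0 ZF=0 PC=3
Step 7: PC=3 exec 'ADD B, 4'. After: A=0 B=8 C=6 D=0 ZF=0 PC=4
Step 8: PC=4 exec 'JMP 2'. After: A=0 B=8 C=6 D=0 ZF=0 PC=2
Step 9: PC=2 exec 'ADD C, 3'. After: A=0 B=8 C=9 D=0 ZF=0 PC=3
Step 10: PC=3 exec 'ADD B, 4'. After: A=0 B=12 C=9 D=0 ZF=0 PC=4
Step 11: PC=4 exec 'JMP 2'. After: A=0 B=12 C=9 D=0 ZF=0 PC=2
Step 12: PC=2 exec 'ADD C, 3'. After: A=0 B=12 C=12 D=0 ZF=0 PC=3
Step 13: PC=3 exec 'ADD B, 4'. After: A=0 B=16 C=12 D=0 ZF=0 PC=4
Step 14: PC=4 exec 'JMP 2'. After: A=0 B=16 C=12 D=0 ZF=0 PC=2
Step 15: PC=2 exec 'ADD C, 3'. After: A=0 B=16 C=15 D=0 ZF=0 PC=3
After 50 steps: not halted. PC revisits the same instructions with no path to HALT; will never halt.

Answer: no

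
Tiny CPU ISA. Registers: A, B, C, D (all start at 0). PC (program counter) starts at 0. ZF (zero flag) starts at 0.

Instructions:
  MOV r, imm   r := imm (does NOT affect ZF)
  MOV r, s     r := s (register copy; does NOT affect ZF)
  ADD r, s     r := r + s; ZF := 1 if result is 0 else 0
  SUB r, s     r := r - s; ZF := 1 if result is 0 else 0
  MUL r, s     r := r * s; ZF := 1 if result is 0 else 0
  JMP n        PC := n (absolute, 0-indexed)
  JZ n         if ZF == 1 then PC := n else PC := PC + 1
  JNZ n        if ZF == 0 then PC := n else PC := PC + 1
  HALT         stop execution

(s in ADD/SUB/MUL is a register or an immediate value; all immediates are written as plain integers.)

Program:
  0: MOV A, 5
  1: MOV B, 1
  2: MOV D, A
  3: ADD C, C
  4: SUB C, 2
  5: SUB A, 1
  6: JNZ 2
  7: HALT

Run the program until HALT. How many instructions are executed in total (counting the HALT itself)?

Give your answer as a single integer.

Answer: 28

Derivation:
Step 1: PC=0 exec 'MOV A, 5'. After: A=5 B=0 C=0 D=0 ZF=0 PC=1
Step 2: PC=1 exec 'MOV B, 1'. After: A=5 B=1 C=0 D=0 ZF=0 PC=2
Step 3: PC=2 exec 'MOV D, A'. After: A=5 B=1 C=0 D=5 ZF=0 PC=3
Step 4: PC=3 exec 'ADD C, C'. After: A=5 B=1 C=0 D=5 ZF=1 PC=4
Step 5: PC=4 exec 'SUB C, 2'. After: A=5 B=1 C=-2 D=5 ZF=0 PC=5
Step 6: PC=5 exec 'SUB A, 1'. After: A=4 B=1 C=-2 D=5 ZF=0 PC=6
Step 7: PC=6 exec 'JNZ 2'. After: A=4 B=1 C=-2 D=5 ZF=0 PC=2
Step 8: PC=2 exec 'MOV D, A'. After: A=4 B=1 C=-2 D=4 ZF=0 PC=3
Step 9: PC=3 exec 'ADD C, C'. After: A=4 B=1 C=-4 D=4 ZF=0 PC=4
Step 10: PC=4 exec 'SUB C, 2'. After: A=4 B=1 C=-6 D=4 ZF=0 PC=5
Step 11: PC=5 exec 'SUB A, 1'. After: A=3 B=1 C=-6 D=4 ZF=0 PC=6
Step 12: PC=6 exec 'JNZ 2'. After: A=3 B=1 C=-6 D=4 ZF=0 PC=2
Step 13: PC=2 exec 'MOV D, A'. After: A=3 B=1 C=-6 D=3 ZF=0 PC=3
Step 14: PC=3 exec 'ADD C, C'. After: A=3 B=1 C=-12 D=3 ZF=0 PC=4
Step 15: PC=4 exec 'SUB C, 2'. After: A=3 B=1 C=-14 D=3 ZF=0 PC=5
Step 16: PC=5 exec 'SUB A, 1'. After: A=2 B=1 C=-14 D=3 ZF=0 PC=6
Step 17: PC=6 exec 'JNZ 2'. After: A=2 B=1 C=-14 D=3 ZF=0 PC=2
Step 18: PC=2 exec 'MOV D, A'. After: A=2 B=1 C=-14 D=2 ZF=0 PC=3
Step 19: PC=3 exec 'ADD C, C'. After: A=2 B=1 C=-28 D=2 ZF=0 PC=4
Step 20: PC=4 exec 'SUB C, 2'. After: A=2 B=1 C=-30 D=2 ZF=0 PC=5
Step 21: PC=5 exec 'SUB A, 1'. After: A=1 B=1 C=-30 D=2 ZF=0 PC=6
Step 22: PC=6 exec 'JNZ 2'. After: A=1 B=1 C=-30 D=2 ZF=0 PC=2
Step 23: PC=2 exec 'MOV D, A'. After: A=1 B=1 C=-30 D=1 ZF=0 PC=3
Step 24: PC=3 exec 'ADD C, C'. After: A=1 B=1 C=-60 D=1 ZF=0 PC=4
Step 25: PC=4 exec 'SUB C, 2'. After: A=1 B=1 C=-62 D=1 ZF=0 PC=5
Step 26: PC=5 exec 'SUB A, 1'. After: A=0 B=1 C=-62 D=1 ZF=1 PC=6
Step 27: PC=6 exec 'JNZ 2'. After: A=0 B=1 C=-62 D=1 ZF=1 PC=7
Step 28: PC=7 exec 'HALT'. After: A=0 B=1 C=-62 D=1 ZF=1 PC=7 HALTED
Total instructions executed: 28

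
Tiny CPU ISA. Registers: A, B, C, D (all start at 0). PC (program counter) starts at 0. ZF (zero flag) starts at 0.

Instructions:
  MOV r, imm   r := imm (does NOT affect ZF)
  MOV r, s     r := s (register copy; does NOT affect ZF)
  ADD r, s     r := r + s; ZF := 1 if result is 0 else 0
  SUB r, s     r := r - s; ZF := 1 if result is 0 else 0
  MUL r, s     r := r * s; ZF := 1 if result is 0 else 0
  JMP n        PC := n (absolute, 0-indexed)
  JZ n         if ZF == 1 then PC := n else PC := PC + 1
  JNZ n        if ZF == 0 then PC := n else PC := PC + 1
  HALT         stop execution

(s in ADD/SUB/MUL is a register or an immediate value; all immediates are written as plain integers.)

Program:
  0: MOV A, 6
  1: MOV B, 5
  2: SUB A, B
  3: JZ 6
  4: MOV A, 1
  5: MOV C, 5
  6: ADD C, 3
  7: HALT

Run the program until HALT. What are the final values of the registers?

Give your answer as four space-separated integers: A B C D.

Step 1: PC=0 exec 'MOV A, 6'. After: A=6 B=0 C=0 D=0 ZF=0 PC=1
Step 2: PC=1 exec 'MOV B, 5'. After: A=6 B=5 C=0 D=0 ZF=0 PC=2
Step 3: PC=2 exec 'SUB A, B'. After: A=1 B=5 C=0 D=0 ZF=0 PC=3
Step 4: PC=3 exec 'JZ 6'. After: A=1 B=5 C=0 D=0 ZF=0 PC=4
Step 5: PC=4 exec 'MOV A, 1'. After: A=1 B=5 C=0 D=0 ZF=0 PC=5
Step 6: PC=5 exec 'MOV C, 5'. After: A=1 B=5 C=5 D=0 ZF=0 PC=6
Step 7: PC=6 exec 'ADD C, 3'. After: A=1 B=5 C=8 D=0 ZF=0 PC=7
Step 8: PC=7 exec 'HALT'. After: A=1 B=5 C=8 D=0 ZF=0 PC=7 HALTED

Answer: 1 5 8 0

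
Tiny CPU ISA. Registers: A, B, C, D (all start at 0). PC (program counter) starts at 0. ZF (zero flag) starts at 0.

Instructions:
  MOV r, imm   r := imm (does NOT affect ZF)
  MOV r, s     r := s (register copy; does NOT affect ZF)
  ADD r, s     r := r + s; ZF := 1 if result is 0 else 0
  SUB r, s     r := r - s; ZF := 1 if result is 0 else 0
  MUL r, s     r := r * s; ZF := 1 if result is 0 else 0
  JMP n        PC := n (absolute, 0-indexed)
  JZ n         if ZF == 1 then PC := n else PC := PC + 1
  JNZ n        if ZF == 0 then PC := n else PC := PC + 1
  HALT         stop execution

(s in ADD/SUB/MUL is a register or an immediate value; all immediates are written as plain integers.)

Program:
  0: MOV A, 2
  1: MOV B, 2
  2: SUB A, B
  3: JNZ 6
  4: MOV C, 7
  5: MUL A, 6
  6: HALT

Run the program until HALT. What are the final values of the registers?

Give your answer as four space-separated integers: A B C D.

Step 1: PC=0 exec 'MOV A, 2'. After: A=2 B=0 C=0 D=0 ZF=0 PC=1
Step 2: PC=1 exec 'MOV B, 2'. After: A=2 B=2 C=0 D=0 ZF=0 PC=2
Step 3: PC=2 exec 'SUB A, B'. After: A=0 B=2 C=0 D=0 ZF=1 PC=3
Step 4: PC=3 exec 'JNZ 6'. After: A=0 B=2 C=0 D=0 ZF=1 PC=4
Step 5: PC=4 exec 'MOV C, 7'. After: A=0 B=2 C=7 D=0 ZF=1 PC=5
Step 6: PC=5 exec 'MUL A, 6'. After: A=0 B=2 C=7 D=0 ZF=1 PC=6
Step 7: PC=6 exec 'HALT'. After: A=0 B=2 C=7 D=0 ZF=1 PC=6 HALTED

Answer: 0 2 7 0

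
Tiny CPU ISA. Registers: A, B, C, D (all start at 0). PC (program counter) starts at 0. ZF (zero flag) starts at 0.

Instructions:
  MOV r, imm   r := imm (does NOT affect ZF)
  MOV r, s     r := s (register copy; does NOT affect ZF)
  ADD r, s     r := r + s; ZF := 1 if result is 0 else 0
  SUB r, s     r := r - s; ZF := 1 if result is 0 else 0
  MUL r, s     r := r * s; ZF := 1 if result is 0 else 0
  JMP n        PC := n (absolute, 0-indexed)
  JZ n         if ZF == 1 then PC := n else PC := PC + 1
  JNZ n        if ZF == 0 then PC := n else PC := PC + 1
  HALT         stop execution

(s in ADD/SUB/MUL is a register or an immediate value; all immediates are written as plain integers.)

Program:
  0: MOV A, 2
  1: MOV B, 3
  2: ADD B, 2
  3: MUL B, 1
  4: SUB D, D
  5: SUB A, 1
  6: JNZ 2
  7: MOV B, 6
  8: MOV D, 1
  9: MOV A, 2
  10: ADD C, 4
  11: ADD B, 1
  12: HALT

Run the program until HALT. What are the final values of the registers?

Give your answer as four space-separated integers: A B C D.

Answer: 2 7 4 1

Derivation:
Step 1: PC=0 exec 'MOV A, 2'. After: A=2 B=0 C=0 D=0 ZF=0 PC=1
Step 2: PC=1 exec 'MOV B, 3'. After: A=2 B=3 C=0 D=0 ZF=0 PC=2
Step 3: PC=2 exec 'ADD B, 2'. After: A=2 B=5 C=0 D=0 ZF=0 PC=3
Step 4: PC=3 exec 'MUL B, 1'. After: A=2 B=5 C=0 D=0 ZF=0 PC=4
Step 5: PC=4 exec 'SUB D, D'. After: A=2 B=5 C=0 D=0 ZF=1 PC=5
Step 6: PC=5 exec 'SUB A, 1'. After: A=1 B=5 C=0 D=0 ZF=0 PC=6
Step 7: PC=6 exec 'JNZ 2'. After: A=1 B=5 C=0 D=0 ZF=0 PC=2
Step 8: PC=2 exec 'ADD B, 2'. After: A=1 B=7 C=0 D=0 ZF=0 PC=3
Step 9: PC=3 exec 'MUL B, 1'. After: A=1 B=7 C=0 D=0 ZF=0 PC=4
Step 10: PC=4 exec 'SUB D, D'. After: A=1 B=7 C=0 D=0 ZF=1 PC=5
Step 11: PC=5 exec 'SUB A, 1'. After: A=0 B=7 C=0 D=0 ZF=1 PC=6
Step 12: PC=6 exec 'JNZ 2'. After: A=0 B=7 C=0 D=0 ZF=1 PC=7
Step 13: PC=7 exec 'MOV B, 6'. After: A=0 B=6 C=0 D=0 ZF=1 PC=8
Step 14: PC=8 exec 'MOV D, 1'. After: A=0 B=6 C=0 D=1 ZF=1 PC=9
Step 15: PC=9 exec 'MOV A, 2'. After: A=2 B=6 C=0 D=1 ZF=1 PC=10
Step 16: PC=10 exec 'ADD C, 4'. After: A=2 B=6 C=4 D=1 ZF=0 PC=11
Step 17: PC=11 exec 'ADD B, 1'. After: A=2 B=7 C=4 D=1 ZF=0 PC=12
Step 18: PC=12 exec 'HALT'. After: A=2 B=7 C=4 D=1 ZF=0 PC=12 HALTED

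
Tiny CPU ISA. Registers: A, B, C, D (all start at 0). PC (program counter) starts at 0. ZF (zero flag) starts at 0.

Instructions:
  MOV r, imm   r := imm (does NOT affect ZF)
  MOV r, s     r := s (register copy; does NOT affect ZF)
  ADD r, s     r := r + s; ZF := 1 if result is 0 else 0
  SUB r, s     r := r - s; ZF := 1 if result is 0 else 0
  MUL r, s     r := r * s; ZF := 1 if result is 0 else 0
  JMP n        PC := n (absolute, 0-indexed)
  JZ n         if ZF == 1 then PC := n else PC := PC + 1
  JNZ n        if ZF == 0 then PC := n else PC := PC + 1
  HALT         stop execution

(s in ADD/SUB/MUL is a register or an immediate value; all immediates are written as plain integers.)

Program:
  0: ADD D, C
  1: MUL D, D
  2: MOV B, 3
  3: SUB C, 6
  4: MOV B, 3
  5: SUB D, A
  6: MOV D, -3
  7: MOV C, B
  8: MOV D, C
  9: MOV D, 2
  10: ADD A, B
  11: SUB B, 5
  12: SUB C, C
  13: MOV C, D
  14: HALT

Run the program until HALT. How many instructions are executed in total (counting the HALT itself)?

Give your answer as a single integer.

Step 1: PC=0 exec 'ADD D, C'. After: A=0 B=0 C=0 D=0 ZF=1 PC=1
Step 2: PC=1 exec 'MUL D, D'. After: A=0 B=0 C=0 D=0 ZF=1 PC=2
Step 3: PC=2 exec 'MOV B, 3'. After: A=0 B=3 C=0 D=0 ZF=1 PC=3
Step 4: PC=3 exec 'SUB C, 6'. After: A=0 B=3 C=-6 D=0 ZF=0 PC=4
Step 5: PC=4 exec 'MOV B, 3'. After: A=0 B=3 C=-6 D=0 ZF=0 PC=5
Step 6: PC=5 exec 'SUB D, A'. After: A=0 B=3 C=-6 D=0 ZF=1 PC=6
Step 7: PC=6 exec 'MOV D, -3'. After: A=0 B=3 C=-6 D=-3 ZF=1 PC=7
Step 8: PC=7 exec 'MOV C, B'. After: A=0 B=3 C=3 D=-3 ZF=1 PC=8
Step 9: PC=8 exec 'MOV D, C'. After: A=0 B=3 C=3 D=3 ZF=1 PC=9
Step 10: PC=9 exec 'MOV D, 2'. After: A=0 B=3 C=3 D=2 ZF=1 PC=10
Step 11: PC=10 exec 'ADD A, B'. After: A=3 B=3 C=3 D=2 ZF=0 PC=11
Step 12: PC=11 exec 'SUB B, 5'. After: A=3 B=-2 C=3 D=2 ZF=0 PC=12
Step 13: PC=12 exec 'SUB C, C'. After: A=3 B=-2 C=0 D=2 ZF=1 PC=13
Step 14: PC=13 exec 'MOV C, D'. After: A=3 B=-2 C=2 D=2 ZF=1 PC=14
Step 15: PC=14 exec 'HALT'. After: A=3 B=-2 C=2 D=2 ZF=1 PC=14 HALTED
Total instructions executed: 15

Answer: 15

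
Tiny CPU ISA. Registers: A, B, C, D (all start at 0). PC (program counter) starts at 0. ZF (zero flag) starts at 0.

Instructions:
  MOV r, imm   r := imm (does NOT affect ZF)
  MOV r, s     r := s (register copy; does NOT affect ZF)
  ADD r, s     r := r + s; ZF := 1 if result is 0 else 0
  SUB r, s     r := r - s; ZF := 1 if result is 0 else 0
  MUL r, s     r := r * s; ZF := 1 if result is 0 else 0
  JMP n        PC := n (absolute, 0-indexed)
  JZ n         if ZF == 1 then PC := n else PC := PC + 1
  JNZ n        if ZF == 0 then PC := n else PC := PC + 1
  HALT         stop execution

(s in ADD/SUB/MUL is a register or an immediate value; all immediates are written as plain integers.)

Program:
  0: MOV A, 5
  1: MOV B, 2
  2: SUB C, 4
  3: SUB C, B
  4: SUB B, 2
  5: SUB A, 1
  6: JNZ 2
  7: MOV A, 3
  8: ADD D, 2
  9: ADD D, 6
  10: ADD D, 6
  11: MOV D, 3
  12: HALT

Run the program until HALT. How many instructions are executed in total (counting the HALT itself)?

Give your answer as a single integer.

Answer: 33

Derivation:
Step 1: PC=0 exec 'MOV A, 5'. After: A=5 B=0 C=0 D=0 ZF=0 PC=1
Step 2: PC=1 exec 'MOV B, 2'. After: A=5 B=2 C=0 D=0 ZF=0 PC=2
Step 3: PC=2 exec 'SUB C, 4'. After: A=5 B=2 C=-4 D=0 ZF=0 PC=3
Step 4: PC=3 exec 'SUB C, B'. After: A=5 B=2 C=-6 D=0 ZF=0 PC=4
Step 5: PC=4 exec 'SUB B, 2'. After: A=5 B=0 C=-6 D=0 ZF=1 PC=5
Step 6: PC=5 exec 'SUB A, 1'. After: A=4 B=0 C=-6 D=0 ZF=0 PC=6
Step 7: PC=6 exec 'JNZ 2'. After: A=4 B=0 C=-6 D=0 ZF=0 PC=2
Step 8: PC=2 exec 'SUB C, 4'. After: A=4 B=0 C=-10 D=0 ZF=0 PC=3
Step 9: PC=3 exec 'SUB C, B'. After: A=4 B=0 C=-10 D=0 ZF=0 PC=4
Step 10: PC=4 exec 'SUB B, 2'. After: A=4 B=-2 C=-10 D=0 ZF=0 PC=5
Step 11: PC=5 exec 'SUB A, 1'. After: A=3 B=-2 C=-10 D=0 ZF=0 PC=6
Step 12: PC=6 exec 'JNZ 2'. After: A=3 B=-2 C=-10 D=0 ZF=0 PC=2
Step 13: PC=2 exec 'SUB C, 4'. After: A=3 B=-2 C=-14 D=0 ZF=0 PC=3
Step 14: PC=3 exec 'SUB C, B'. After: A=3 B=-2 C=-12 D=0 ZF=0 PC=4
Step 15: PC=4 exec 'SUB B, 2'. After: A=3 B=-4 C=-12 D=0 ZF=0 PC=5
Step 16: PC=5 exec 'SUB A, 1'. After: A=2 B=-4 C=-12 D=0 ZF=0 PC=6
Step 17: PC=6 exec 'JNZ 2'. After: A=2 B=-4 C=-12 D=0 ZF=0 PC=2
Step 18: PC=2 exec 'SUB C, 4'. After: A=2 B=-4 C=-16 D=0 ZF=0 PC=3
Step 19: PC=3 exec 'SUB C, B'. After: A=2 B=-4 C=-12 D=0 ZF=0 PC=4
Step 20: PC=4 exec 'SUB B, 2'. After: A=2 B=-6 C=-12 D=0 ZF=0 PC=5
Step 21: PC=5 exec 'SUB A, 1'. After: A=1 B=-6 C=-12 D=0 ZF=0 PC=6
Step 22: PC=6 exec 'JNZ 2'. After: A=1 B=-6 C=-12 D=0 ZF=0 PC=2
Step 23: PC=2 exec 'SUB C, 4'. After: A=1 B=-6 C=-16 D=0 ZF=0 PC=3
Step 24: PC=3 exec 'SUB C, B'. After: A=1 B=-6 C=-10 D=0 ZF=0 PC=4
Step 25: PC=4 exec 'SUB B, 2'. After: A=1 B=-8 C=-10 D=0 ZF=0 PC=5
Step 26: PC=5 exec 'SUB A, 1'. After: A=0 B=-8 C=-10 D=0 ZF=1 PC=6
Step 27: PC=6 exec 'JNZ 2'. After: A=0 B=-8 C=-10 D=0 ZF=1 PC=7
Step 28: PC=7 exec 'MOV A, 3'. After: A=3 B=-8 C=-10 D=0 ZF=1 PC=8
Step 29: PC=8 exec 'ADD D, 2'. After: A=3 B=-8 C=-10 D=2 ZF=0 PC=9
Step 30: PC=9 exec 'ADD D, 6'. After: A=3 B=-8 C=-10 D=8 ZF=0 PC=10
Step 31: PC=10 exec 'ADD D, 6'. After: A=3 B=-8 C=-10 D=14 ZF=0 PC=11
Step 32: PC=11 exec 'MOV D, 3'. After: A=3 B=-8 C=-10 D=3 ZF=0 PC=12
Step 33: PC=12 exec 'HALT'. After: A=3 B=-8 C=-10 D=3 ZF=0 PC=12 HALTED
Total instructions executed: 33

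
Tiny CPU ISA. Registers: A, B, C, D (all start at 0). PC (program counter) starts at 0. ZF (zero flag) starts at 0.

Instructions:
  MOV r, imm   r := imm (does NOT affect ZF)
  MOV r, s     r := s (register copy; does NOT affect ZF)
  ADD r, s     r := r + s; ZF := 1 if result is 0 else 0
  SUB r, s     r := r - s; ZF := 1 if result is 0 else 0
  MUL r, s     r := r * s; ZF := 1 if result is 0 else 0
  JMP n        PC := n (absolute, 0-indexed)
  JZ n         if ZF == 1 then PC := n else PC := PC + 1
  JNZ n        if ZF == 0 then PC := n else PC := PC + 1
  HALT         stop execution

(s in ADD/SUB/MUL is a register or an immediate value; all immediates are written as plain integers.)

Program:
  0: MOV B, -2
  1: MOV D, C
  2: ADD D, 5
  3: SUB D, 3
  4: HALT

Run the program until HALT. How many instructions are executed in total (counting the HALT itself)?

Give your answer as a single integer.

Step 1: PC=0 exec 'MOV B, -2'. After: A=0 B=-2 C=0 D=0 ZF=0 PC=1
Step 2: PC=1 exec 'MOV D, C'. After: A=0 B=-2 C=0 D=0 ZF=0 PC=2
Step 3: PC=2 exec 'ADD D, 5'. After: A=0 B=-2 C=0 D=5 ZF=0 PC=3
Step 4: PC=3 exec 'SUB D, 3'. After: A=0 B=-2 C=0 D=2 ZF=0 PC=4
Step 5: PC=4 exec 'HALT'. After: A=0 B=-2 C=0 D=2 ZF=0 PC=4 HALTED
Total instructions executed: 5

Answer: 5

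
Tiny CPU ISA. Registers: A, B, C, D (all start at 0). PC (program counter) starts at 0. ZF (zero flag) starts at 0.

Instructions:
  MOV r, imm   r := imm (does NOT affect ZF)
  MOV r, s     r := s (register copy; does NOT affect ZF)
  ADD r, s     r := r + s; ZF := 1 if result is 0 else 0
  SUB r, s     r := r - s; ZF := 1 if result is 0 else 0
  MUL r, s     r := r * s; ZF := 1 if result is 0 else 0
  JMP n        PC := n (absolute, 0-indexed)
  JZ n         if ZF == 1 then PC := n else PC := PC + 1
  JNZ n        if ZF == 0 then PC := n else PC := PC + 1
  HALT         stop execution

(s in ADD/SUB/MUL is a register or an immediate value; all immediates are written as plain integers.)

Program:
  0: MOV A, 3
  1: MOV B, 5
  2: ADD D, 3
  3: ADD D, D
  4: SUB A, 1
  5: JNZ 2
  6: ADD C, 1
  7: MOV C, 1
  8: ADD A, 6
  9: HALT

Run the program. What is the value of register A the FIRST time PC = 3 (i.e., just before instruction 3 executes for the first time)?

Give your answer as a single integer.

Step 1: PC=0 exec 'MOV A, 3'. After: A=3 B=0 C=0 D=0 ZF=0 PC=1
Step 2: PC=1 exec 'MOV B, 5'. After: A=3 B=5 C=0 D=0 ZF=0 PC=2
Step 3: PC=2 exec 'ADD D, 3'. After: A=3 B=5 C=0 D=3 ZF=0 PC=3
First time PC=3: A=3

3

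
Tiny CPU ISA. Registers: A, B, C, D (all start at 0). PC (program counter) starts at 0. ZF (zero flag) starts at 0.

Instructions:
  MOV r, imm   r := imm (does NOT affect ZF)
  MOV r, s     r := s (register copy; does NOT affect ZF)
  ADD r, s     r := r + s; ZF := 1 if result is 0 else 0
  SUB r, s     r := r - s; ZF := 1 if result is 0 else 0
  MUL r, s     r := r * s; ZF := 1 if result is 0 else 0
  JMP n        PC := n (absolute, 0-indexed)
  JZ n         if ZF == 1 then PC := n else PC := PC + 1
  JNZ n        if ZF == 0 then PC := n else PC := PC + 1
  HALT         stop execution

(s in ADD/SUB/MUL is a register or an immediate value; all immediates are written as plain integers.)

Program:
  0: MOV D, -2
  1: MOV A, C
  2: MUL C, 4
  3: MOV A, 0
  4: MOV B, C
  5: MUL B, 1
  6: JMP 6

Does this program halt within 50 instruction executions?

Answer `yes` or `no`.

Answer: no

Derivation:
Step 1: PC=0 exec 'MOV D, -2'. After: A=0 B=0 C=0 D=-2 ZF=0 PC=1
Step 2: PC=1 exec 'MOV A, C'. After: A=0 B=0 C=0 D=-2 ZF=0 PC=2
Step 3: PC=2 exec 'MUL C, 4'. After: A=0 B=0 C=0 D=-2 ZF=1 PC=3
Step 4: PC=3 exec 'MOV A, 0'. After: A=0 B=0 C=0 D=-2 ZF=1 PC=4
Step 5: PC=4 exec 'MOV B, C'. After: A=0 B=0 C=0 D=-2 ZF=1 PC=5
Step 6: PC=5 exec 'MUL B, 1'. After: A=0 B=0 C=0 D=-2 ZF=1 PC=6
Step 7: PC=6 exec 'JMP 6'. After: A=0 B=0 C=0 D=-2 ZF=1 PC=6
State after step 7 equals state after step 6: the program is in a cycle of length 1 and will never halt.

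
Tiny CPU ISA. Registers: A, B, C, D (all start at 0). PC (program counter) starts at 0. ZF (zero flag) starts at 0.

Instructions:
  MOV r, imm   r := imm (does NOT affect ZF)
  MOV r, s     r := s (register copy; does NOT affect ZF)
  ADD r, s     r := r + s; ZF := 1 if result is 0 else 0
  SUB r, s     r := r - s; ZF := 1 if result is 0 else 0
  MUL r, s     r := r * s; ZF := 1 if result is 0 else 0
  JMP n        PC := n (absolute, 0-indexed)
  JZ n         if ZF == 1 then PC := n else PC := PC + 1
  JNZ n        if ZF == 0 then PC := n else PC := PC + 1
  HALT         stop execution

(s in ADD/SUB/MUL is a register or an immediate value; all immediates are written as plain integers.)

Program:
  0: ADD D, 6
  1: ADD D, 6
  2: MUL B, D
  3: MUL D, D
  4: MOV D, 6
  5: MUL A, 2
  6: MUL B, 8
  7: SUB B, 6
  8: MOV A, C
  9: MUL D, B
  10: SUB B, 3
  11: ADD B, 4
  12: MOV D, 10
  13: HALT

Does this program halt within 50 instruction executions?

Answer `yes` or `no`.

Step 1: PC=0 exec 'ADD D, 6'. After: A=0 B=0 C=0 D=6 ZF=0 PC=1
Step 2: PC=1 exec 'ADD D, 6'. After: A=0 B=0 C=0 D=12 ZF=0 PC=2
Step 3: PC=2 exec 'MUL B, D'. After: A=0 B=0 C=0 D=12 ZF=1 PC=3
Step 4: PC=3 exec 'MUL D, D'. After: A=0 B=0 C=0 D=144 ZF=0 PC=4
Step 5: PC=4 exec 'MOV D, 6'. After: A=0 B=0 C=0 D=6 ZF=0 PC=5
Step 6: PC=5 exec 'MUL A, 2'. After: A=0 B=0 C=0 D=6 ZF=1 PC=6
Step 7: PC=6 exec 'MUL B, 8'. After: A=0 B=0 C=0 D=6 ZF=1 PC=7
Step 8: PC=7 exec 'SUB B, 6'. After: A=0 B=-6 C=0 D=6 ZF=0 PC=8
Step 9: PC=8 exec 'MOV A, C'. After: A=0 B=-6 C=0 D=6 ZF=0 PC=9
Step 10: PC=9 exec 'MUL D, B'. After: A=0 B=-6 C=0 D=-36 ZF=0 PC=10
Step 11: PC=10 exec 'SUB B, 3'. After: A=0 B=-9 C=0 D=-36 ZF=0 PC=11
Step 12: PC=11 exec 'ADD B, 4'. After: A=0 B=-5 C=0 D=-36 ZF=0 PC=12
Step 13: PC=12 exec 'MOV D, 10'. After: A=0 B=-5 C=0 D=10 ZF=0 PC=13
Step 14: PC=13 exec 'HALT'. After: A=0 B=-5 C=0 D=10 ZF=0 PC=13 HALTED

Answer: yes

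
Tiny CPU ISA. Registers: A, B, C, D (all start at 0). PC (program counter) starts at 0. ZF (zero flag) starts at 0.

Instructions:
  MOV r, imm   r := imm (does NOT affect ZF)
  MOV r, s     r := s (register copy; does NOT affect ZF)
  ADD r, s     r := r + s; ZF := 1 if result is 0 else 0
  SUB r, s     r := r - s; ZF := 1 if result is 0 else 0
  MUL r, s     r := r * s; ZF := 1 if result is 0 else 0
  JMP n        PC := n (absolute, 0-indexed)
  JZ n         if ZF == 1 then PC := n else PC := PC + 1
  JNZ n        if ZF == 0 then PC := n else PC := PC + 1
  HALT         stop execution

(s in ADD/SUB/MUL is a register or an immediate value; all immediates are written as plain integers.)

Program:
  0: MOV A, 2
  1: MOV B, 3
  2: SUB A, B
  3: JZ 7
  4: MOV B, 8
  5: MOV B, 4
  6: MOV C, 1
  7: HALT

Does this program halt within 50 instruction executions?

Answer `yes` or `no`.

Step 1: PC=0 exec 'MOV A, 2'. After: A=2 B=0 C=0 D=0 ZF=0 PC=1
Step 2: PC=1 exec 'MOV B, 3'. After: A=2 B=3 C=0 D=0 ZF=0 PC=2
Step 3: PC=2 exec 'SUB A, B'. After: A=-1 B=3 C=0 D=0 ZF=0 PC=3
Step 4: PC=3 exec 'JZ 7'. After: A=-1 B=3 C=0 D=0 ZF=0 PC=4
Step 5: PC=4 exec 'MOV B, 8'. After: A=-1 B=8 C=0 D=0 ZF=0 PC=5
Step 6: PC=5 exec 'MOV B, 4'. After: A=-1 B=4 C=0 D=0 ZF=0 PC=6
Step 7: PC=6 exec 'MOV C, 1'. After: A=-1 B=4 C=1 D=0 ZF=0 PC=7
Step 8: PC=7 exec 'HALT'. After: A=-1 B=4 C=1 D=0 ZF=0 PC=7 HALTED

Answer: yes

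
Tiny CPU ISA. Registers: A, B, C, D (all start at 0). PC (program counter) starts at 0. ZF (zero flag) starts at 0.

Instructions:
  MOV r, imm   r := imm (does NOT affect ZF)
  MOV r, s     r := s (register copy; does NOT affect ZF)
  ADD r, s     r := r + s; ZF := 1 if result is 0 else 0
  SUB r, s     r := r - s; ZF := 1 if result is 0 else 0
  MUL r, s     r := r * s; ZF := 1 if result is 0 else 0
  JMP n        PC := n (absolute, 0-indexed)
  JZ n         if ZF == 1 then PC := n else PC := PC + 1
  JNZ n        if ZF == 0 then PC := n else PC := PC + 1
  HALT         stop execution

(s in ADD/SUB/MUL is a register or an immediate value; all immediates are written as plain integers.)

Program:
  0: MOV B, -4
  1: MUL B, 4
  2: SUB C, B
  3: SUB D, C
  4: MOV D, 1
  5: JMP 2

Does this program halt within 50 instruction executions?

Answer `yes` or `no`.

Answer: no

Derivation:
Step 1: PC=0 exec 'MOV B, -4'. After: A=0 B=-4 C=0 D=0 ZF=0 PC=1
Step 2: PC=1 exec 'MUL B, 4'. After: A=0 B=-16 C=0 D=0 ZF=0 PC=2
Step 3: PC=2 exec 'SUB C, B'. After: A=0 B=-16 C=16 D=0 ZF=0 PC=3
Step 4: PC=3 exec 'SUB D, C'. After: A=0 B=-16 C=16 D=-16 ZF=0 PC=4
Step 5: PC=4 exec 'MOV D, 1'. After: A=0 B=-16 C=16 D=1 ZF=0 PC=5
Step 6: PC=5 exec 'JMP 2'. After: A=0 B=-16 C=16 D=1 ZF=0 PC=2
Step 7: PC=2 exec 'SUB C, B'. After: A=0 B=-16 C=32 D=1 ZF=0 PC=3
Step 8: PC=3 exec 'SUB D, C'. After: A=0 B=-16 C=32 D=-31 ZF=0 PC=4
Step 9: PC=4 exec 'MOV D, 1'. After: A=0 B=-16 C=32 D=1 ZF=0 PC=5
Step 10: PC=5 exec 'JMP 2'. After: A=0 B=-16 C=32 D=1 ZF=0 PC=2
Step 11: PC=2 exec 'SUB C, B'. After: A=0 B=-16 C=48 D=1 ZF=0 PC=3
Step 12: PC=3 exec 'SUB D, C'. After: A=0 B=-16 C=48 D=-47 ZF=0 PC=4
Step 13: PC=4 exec 'MOV D, 1'. After: A=0 B=-16 C=48 D=1 ZF=0 PC=5
Step 14: PC=5 exec 'JMP 2'. After: A=0 B=-16 C=48 D=1 ZF=0 PC=2
Step 15: PC=2 exec 'SUB C, B'. After: A=0 B=-16 C=64 D=1 ZF=0 PC=3
After 50 steps: not halted. PC revisits the same instructions with no path to HALT; will never halt.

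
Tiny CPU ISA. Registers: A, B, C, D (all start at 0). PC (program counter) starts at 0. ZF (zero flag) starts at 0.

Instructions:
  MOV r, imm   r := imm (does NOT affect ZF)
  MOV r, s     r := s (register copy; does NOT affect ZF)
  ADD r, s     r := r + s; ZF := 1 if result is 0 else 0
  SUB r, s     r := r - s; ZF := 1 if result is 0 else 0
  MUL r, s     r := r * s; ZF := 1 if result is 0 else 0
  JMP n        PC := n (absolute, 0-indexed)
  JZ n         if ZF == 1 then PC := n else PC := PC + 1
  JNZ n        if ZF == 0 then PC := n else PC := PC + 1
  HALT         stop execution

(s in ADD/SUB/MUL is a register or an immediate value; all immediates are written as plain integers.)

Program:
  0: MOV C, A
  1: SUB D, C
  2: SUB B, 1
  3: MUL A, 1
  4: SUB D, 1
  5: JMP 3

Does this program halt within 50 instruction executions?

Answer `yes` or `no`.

Answer: no

Derivation:
Step 1: PC=0 exec 'MOV C, A'. After: A=0 B=0 C=0 D=0 ZF=0 PC=1
Step 2: PC=1 exec 'SUB D, C'. After: A=0 B=0 C=0 D=0 ZF=1 PC=2
Step 3: PC=2 exec 'SUB B, 1'. After: A=0 B=-1 C=0 D=0 ZF=0 PC=3
Step 4: PC=3 exec 'MUL A, 1'. After: A=0 B=-1 C=0 D=0 ZF=1 PC=4
Step 5: PC=4 exec 'SUB D, 1'. After: A=0 B=-1 C=0 D=-1 ZF=0 PC=5
Step 6: PC=5 exec 'JMP 3'. After: A=0 B=-1 C=0 D=-1 ZF=0 PC=3
Step 7: PC=3 exec 'MUL A, 1'. After: A=0 B=-1 C=0 D=-1 ZF=1 PC=4
Step 8: PC=4 exec 'SUB D, 1'. After: A=0 B=-1 C=0 D=-2 ZF=0 PC=5
Step 9: PC=5 exec 'JMP 3'. After: A=0 B=-1 C=0 D=-2 ZF=0 PC=3
Step 10: PC=3 exec 'MUL A, 1'. After: A=0 B=-1 C=0 D=-2 ZF=1 PC=4
Step 11: PC=4 exec 'SUB D, 1'. After: A=0 B=-1 C=0 D=-3 ZF=0 PC=5
Step 12: PC=5 exec 'JMP 3'. After: A=0 B=-1 C=0 D=-3 ZF=0 PC=3
Step 13: PC=3 exec 'MUL A, 1'. After: A=0 B=-1 C=0 D=-3 ZF=1 PC=4
Step 14: PC=4 exec 'SUB D, 1'. After: A=0 B=-1 C=0 D=-4 ZF=0 PC=5
Step 15: PC=5 exec 'JMP 3'. After: A=0 B=-1 C=0 D=-4 ZF=0 PC=3
After 50 steps: not halted. PC revisits the same instructions with no path to HALT; will never halt.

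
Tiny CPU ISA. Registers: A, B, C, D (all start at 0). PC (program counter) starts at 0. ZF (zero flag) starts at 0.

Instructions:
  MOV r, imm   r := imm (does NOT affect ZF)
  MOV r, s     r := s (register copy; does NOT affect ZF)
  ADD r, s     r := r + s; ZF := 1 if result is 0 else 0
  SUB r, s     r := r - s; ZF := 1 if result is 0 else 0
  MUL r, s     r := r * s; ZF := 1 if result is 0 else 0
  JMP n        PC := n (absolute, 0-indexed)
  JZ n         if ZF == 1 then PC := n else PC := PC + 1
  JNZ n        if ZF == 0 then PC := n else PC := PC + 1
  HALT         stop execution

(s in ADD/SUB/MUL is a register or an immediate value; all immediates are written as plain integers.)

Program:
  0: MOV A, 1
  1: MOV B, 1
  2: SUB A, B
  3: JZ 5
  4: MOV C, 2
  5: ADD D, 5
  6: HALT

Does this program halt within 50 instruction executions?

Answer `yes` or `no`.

Answer: yes

Derivation:
Step 1: PC=0 exec 'MOV A, 1'. After: A=1 B=0 C=0 D=0 ZF=0 PC=1
Step 2: PC=1 exec 'MOV B, 1'. After: A=1 B=1 C=0 D=0 ZF=0 PC=2
Step 3: PC=2 exec 'SUB A, B'. After: A=0 B=1 C=0 D=0 ZF=1 PC=3
Step 4: PC=3 exec 'JZ 5'. After: A=0 B=1 C=0 D=0 ZF=1 PC=5
Step 5: PC=5 exec 'ADD D, 5'. After: A=0 B=1 C=0 D=5 ZF=0 PC=6
Step 6: PC=6 exec 'HALT'. After: A=0 B=1 C=0 D=5 ZF=0 PC=6 HALTED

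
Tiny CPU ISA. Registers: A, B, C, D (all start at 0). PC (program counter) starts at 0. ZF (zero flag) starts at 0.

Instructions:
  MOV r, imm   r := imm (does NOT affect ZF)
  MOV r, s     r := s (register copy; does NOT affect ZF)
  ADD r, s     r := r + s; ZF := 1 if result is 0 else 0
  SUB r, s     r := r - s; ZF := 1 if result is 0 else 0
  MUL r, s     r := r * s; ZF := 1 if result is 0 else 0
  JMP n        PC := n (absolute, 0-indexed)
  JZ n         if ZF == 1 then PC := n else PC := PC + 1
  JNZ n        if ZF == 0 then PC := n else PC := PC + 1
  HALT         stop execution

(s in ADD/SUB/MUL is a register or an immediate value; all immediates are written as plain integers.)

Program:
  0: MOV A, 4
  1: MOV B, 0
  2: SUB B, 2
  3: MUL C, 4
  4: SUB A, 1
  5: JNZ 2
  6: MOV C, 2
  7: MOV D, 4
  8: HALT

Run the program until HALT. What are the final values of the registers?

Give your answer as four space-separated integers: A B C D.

Answer: 0 -8 2 4

Derivation:
Step 1: PC=0 exec 'MOV A, 4'. After: A=4 B=0 C=0 D=0 ZF=0 PC=1
Step 2: PC=1 exec 'MOV B, 0'. After: A=4 B=0 C=0 D=0 ZF=0 PC=2
Step 3: PC=2 exec 'SUB B, 2'. After: A=4 B=-2 C=0 D=0 ZF=0 PC=3
Step 4: PC=3 exec 'MUL C, 4'. After: A=4 B=-2 C=0 D=0 ZF=1 PC=4
Step 5: PC=4 exec 'SUB A, 1'. After: A=3 B=-2 C=0 D=0 ZF=0 PC=5
Step 6: PC=5 exec 'JNZ 2'. After: A=3 B=-2 C=0 D=0 ZF=0 PC=2
Step 7: PC=2 exec 'SUB B, 2'. After: A=3 B=-4 C=0 D=0 ZF=0 PC=3
Step 8: PC=3 exec 'MUL C, 4'. After: A=3 B=-4 C=0 D=0 ZF=1 PC=4
Step 9: PC=4 exec 'SUB A, 1'. After: A=2 B=-4 C=0 D=0 ZF=0 PC=5
Step 10: PC=5 exec 'JNZ 2'. After: A=2 B=-4 C=0 D=0 ZF=0 PC=2
Step 11: PC=2 exec 'SUB B, 2'. After: A=2 B=-6 C=0 D=0 ZF=0 PC=3
Step 12: PC=3 exec 'MUL C, 4'. After: A=2 B=-6 C=0 D=0 ZF=1 PC=4
Step 13: PC=4 exec 'SUB A, 1'. After: A=1 B=-6 C=0 D=0 ZF=0 PC=5
Step 14: PC=5 exec 'JNZ 2'. After: A=1 B=-6 C=0 D=0 ZF=0 PC=2
Step 15: PC=2 exec 'SUB B, 2'. After: A=1 B=-8 C=0 D=0 ZF=0 PC=3
Step 16: PC=3 exec 'MUL C, 4'. After: A=1 B=-8 C=0 D=0 ZF=1 PC=4
Step 17: PC=4 exec 'SUB A, 1'. After: A=0 B=-8 C=0 D=0 ZF=1 PC=5
Step 18: PC=5 exec 'JNZ 2'. After: A=0 B=-8 C=0 D=0 ZF=1 PC=6
Step 19: PC=6 exec 'MOV C, 2'. After: A=0 B=-8 C=2 D=0 ZF=1 PC=7
Step 20: PC=7 exec 'MOV D, 4'. After: A=0 B=-8 C=2 D=4 ZF=1 PC=8
Step 21: PC=8 exec 'HALT'. After: A=0 B=-8 C=2 D=4 ZF=1 PC=8 HALTED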